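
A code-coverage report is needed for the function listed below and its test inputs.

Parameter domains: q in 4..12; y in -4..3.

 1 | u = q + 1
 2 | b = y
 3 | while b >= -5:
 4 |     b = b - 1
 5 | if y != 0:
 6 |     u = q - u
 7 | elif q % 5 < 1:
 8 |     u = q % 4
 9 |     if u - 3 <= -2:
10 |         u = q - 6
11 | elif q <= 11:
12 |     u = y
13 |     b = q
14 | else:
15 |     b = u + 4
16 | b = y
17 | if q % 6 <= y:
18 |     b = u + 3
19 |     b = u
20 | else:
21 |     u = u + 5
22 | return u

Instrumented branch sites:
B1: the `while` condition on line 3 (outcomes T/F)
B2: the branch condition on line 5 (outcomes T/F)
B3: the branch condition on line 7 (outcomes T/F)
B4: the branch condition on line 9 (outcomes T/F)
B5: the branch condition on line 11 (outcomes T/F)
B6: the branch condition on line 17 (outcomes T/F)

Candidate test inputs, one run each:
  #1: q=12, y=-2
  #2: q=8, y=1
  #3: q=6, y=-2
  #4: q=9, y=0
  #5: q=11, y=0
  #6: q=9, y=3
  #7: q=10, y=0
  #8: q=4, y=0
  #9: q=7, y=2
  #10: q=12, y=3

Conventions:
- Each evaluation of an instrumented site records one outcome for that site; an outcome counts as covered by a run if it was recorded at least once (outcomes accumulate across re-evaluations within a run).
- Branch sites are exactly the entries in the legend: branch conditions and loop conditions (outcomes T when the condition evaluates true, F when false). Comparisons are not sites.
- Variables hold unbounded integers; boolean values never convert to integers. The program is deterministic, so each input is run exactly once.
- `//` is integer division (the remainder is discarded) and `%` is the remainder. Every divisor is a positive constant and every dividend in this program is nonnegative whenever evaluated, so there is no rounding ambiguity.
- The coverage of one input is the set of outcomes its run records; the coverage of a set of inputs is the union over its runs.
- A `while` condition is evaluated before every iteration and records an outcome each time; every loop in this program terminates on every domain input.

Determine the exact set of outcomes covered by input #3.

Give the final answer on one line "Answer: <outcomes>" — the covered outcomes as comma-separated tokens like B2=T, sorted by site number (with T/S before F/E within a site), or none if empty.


Simulating input #3 (q=6, y=-2) step by step:
  B1->T, B1->T, B1->T, B1->T, B1->F, B2->T, B6->F
as a set, this run covers: B1=T, B1=F, B2=T, B6=F
Answer: B1=T, B1=F, B2=T, B6=F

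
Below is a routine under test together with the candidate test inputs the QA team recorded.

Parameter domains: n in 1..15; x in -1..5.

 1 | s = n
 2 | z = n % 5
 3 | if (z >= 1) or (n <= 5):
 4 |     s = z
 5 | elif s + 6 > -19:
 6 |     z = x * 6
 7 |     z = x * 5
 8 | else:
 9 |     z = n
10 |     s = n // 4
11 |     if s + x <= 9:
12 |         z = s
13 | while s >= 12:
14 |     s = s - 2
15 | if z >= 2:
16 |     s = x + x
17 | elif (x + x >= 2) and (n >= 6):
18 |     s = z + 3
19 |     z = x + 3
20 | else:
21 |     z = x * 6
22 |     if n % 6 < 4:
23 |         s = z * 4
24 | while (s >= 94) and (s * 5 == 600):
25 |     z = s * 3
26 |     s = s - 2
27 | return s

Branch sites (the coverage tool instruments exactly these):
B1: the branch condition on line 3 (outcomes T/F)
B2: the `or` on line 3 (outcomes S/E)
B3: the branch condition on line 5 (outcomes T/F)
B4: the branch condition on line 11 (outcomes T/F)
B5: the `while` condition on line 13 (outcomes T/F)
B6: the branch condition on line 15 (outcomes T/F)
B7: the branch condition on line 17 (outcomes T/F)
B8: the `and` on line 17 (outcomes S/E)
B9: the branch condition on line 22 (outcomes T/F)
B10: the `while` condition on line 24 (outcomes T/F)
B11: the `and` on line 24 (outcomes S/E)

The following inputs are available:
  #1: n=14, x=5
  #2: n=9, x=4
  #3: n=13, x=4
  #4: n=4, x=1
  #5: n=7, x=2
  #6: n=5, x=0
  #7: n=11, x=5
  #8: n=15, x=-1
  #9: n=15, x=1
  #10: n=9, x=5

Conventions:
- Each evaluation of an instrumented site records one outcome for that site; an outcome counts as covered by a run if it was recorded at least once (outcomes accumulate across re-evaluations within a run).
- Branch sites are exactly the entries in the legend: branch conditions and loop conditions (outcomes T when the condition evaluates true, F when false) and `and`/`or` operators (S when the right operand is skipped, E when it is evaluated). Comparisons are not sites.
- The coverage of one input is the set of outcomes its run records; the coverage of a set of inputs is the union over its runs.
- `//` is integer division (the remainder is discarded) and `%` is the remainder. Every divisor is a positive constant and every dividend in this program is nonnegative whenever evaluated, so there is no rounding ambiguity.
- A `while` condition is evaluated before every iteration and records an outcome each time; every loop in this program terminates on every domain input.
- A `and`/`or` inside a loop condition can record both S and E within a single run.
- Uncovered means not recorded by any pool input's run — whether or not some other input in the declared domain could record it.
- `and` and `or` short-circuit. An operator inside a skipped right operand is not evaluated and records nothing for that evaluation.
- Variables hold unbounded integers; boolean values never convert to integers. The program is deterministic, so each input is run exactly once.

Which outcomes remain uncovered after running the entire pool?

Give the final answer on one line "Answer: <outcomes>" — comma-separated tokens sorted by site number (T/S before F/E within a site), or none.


run #1 (n=14, x=5) records B1=T, B2=S, B5=F, B6=T, B10=F, B11=S
run #2 (n=9, x=4) records B1=T, B2=S, B5=F, B6=T, B10=F, B11=S
run #3 (n=13, x=4) records B1=T, B2=S, B5=F, B6=T, B10=F, B11=S
run #4 (n=4, x=1) records B1=T, B2=S, B5=F, B6=T, B10=F, B11=S
run #5 (n=7, x=2) records B1=T, B2=S, B5=F, B6=T, B10=F, B11=S
run #6 (n=5, x=0) records B1=T, B2=E, B5=F, B6=F, B7=F, B8=S, B9=F, B10=F, B11=S
run #7 (n=11, x=5) records B1=T, B2=S, B5=F, B6=F, B7=T, B8=E, B10=F, B11=S
run #8 (n=15, x=-1) records B1=F, B2=E, B3=T, B5=T, B5=F, B6=F, B7=F, B8=S, B9=T, B10=F, B11=S
run #9 (n=15, x=1) records B1=F, B2=E, B3=T, B5=T, B5=F, B6=T, B10=F, B11=S
run #10 (n=9, x=5) records B1=T, B2=S, B5=F, B6=T, B10=F, B11=S
union over the pool: B1=T, B1=F, B2=S, B2=E, B3=T, B5=T, B5=F, B6=T, B6=F, B7=T, B7=F, B8=S, B8=E, B9=T, B9=F, B10=F, B11=S
uncovered (5 of 22): B3=F, B4=T, B4=F, B10=T, B11=E
Answer: B3=F, B4=T, B4=F, B10=T, B11=E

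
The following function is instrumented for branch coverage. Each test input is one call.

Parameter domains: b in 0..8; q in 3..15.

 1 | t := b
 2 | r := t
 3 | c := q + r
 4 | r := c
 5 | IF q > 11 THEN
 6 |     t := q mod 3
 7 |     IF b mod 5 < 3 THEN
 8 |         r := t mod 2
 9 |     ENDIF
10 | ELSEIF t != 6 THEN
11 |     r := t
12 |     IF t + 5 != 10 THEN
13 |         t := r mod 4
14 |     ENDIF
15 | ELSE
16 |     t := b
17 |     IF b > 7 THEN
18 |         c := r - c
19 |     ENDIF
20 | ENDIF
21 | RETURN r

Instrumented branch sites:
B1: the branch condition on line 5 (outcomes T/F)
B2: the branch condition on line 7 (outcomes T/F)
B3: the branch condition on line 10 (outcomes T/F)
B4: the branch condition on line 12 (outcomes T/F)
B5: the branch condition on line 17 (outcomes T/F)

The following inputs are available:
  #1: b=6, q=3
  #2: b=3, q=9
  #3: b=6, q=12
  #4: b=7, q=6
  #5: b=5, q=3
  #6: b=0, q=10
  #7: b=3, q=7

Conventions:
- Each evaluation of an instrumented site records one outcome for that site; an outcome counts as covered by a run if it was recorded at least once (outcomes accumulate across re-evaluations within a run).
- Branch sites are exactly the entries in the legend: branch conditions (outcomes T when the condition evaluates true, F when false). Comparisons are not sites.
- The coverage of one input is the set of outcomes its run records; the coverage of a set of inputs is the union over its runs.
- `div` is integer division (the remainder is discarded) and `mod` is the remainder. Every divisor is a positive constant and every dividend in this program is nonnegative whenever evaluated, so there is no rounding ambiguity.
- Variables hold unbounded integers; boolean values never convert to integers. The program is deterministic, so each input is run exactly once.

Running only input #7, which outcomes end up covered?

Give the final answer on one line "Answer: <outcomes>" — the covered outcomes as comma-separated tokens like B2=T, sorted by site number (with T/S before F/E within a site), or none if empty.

Simulating input #7 (b=3, q=7) step by step:
  B1->F, B3->T, B4->T
collecting distinct outcomes: B1=F, B3=T, B4=T

Answer: B1=F, B3=T, B4=T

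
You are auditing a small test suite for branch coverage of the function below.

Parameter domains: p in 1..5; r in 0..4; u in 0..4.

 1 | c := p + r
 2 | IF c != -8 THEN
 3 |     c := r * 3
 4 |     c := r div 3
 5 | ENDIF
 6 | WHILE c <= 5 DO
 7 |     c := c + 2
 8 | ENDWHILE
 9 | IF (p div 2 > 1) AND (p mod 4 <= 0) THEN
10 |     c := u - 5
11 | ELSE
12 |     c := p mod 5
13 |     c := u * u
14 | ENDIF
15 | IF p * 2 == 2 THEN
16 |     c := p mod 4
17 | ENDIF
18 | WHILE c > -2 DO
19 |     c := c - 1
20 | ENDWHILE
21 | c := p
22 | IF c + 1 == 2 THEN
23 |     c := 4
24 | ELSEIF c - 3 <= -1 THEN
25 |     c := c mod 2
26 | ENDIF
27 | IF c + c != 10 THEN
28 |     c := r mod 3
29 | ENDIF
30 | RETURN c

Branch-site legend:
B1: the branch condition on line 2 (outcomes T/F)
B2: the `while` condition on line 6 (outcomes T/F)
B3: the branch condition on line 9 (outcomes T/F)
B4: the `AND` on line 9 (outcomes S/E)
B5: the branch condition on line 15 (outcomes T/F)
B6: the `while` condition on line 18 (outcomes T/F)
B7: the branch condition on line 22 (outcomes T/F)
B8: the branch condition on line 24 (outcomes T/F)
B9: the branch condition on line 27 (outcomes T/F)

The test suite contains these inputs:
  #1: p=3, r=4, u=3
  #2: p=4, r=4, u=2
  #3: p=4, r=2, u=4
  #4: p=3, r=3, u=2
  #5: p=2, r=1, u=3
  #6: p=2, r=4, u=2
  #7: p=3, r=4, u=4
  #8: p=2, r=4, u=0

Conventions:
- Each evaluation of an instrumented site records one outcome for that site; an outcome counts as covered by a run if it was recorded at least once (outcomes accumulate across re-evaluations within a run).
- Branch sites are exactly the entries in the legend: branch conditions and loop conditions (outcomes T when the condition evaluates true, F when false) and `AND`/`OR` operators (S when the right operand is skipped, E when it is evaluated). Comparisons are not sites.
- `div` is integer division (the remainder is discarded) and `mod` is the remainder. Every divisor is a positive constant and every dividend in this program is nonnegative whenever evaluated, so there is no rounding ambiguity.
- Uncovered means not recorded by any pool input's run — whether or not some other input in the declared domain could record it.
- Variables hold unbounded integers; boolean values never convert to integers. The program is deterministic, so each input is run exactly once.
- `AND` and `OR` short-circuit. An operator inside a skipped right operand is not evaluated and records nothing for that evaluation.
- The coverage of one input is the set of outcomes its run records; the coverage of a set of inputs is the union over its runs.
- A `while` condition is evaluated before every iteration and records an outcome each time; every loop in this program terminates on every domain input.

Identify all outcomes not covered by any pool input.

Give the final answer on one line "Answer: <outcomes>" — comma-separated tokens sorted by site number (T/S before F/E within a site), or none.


run #1 (p=3, r=4, u=3) records B1=T, B2=T, B2=F, B3=F, B4=S, B5=F, B6=T, B6=F, B7=F, B8=F, B9=T
run #2 (p=4, r=4, u=2) records B1=T, B2=T, B2=F, B3=T, B4=E, B5=F, B6=F, B7=F, B8=F, B9=T
run #3 (p=4, r=2, u=4) records B1=T, B2=T, B2=F, B3=T, B4=E, B5=F, B6=T, B6=F, B7=F, B8=F, B9=T
run #4 (p=3, r=3, u=2) records B1=T, B2=T, B2=F, B3=F, B4=S, B5=F, B6=T, B6=F, B7=F, B8=F, B9=T
run #5 (p=2, r=1, u=3) records B1=T, B2=T, B2=F, B3=F, B4=S, B5=F, B6=T, B6=F, B7=F, B8=T, B9=T
run #6 (p=2, r=4, u=2) records B1=T, B2=T, B2=F, B3=F, B4=S, B5=F, B6=T, B6=F, B7=F, B8=T, B9=T
run #7 (p=3, r=4, u=4) records B1=T, B2=T, B2=F, B3=F, B4=S, B5=F, B6=T, B6=F, B7=F, B8=F, B9=T
run #8 (p=2, r=4, u=0) records B1=T, B2=T, B2=F, B3=F, B4=S, B5=F, B6=T, B6=F, B7=F, B8=T, B9=T
union over the pool: B1=T, B2=T, B2=F, B3=T, B3=F, B4=S, B4=E, B5=F, B6=T, B6=F, B7=F, B8=T, B8=F, B9=T
uncovered (4 of 18): B1=F, B5=T, B7=T, B9=F
Answer: B1=F, B5=T, B7=T, B9=F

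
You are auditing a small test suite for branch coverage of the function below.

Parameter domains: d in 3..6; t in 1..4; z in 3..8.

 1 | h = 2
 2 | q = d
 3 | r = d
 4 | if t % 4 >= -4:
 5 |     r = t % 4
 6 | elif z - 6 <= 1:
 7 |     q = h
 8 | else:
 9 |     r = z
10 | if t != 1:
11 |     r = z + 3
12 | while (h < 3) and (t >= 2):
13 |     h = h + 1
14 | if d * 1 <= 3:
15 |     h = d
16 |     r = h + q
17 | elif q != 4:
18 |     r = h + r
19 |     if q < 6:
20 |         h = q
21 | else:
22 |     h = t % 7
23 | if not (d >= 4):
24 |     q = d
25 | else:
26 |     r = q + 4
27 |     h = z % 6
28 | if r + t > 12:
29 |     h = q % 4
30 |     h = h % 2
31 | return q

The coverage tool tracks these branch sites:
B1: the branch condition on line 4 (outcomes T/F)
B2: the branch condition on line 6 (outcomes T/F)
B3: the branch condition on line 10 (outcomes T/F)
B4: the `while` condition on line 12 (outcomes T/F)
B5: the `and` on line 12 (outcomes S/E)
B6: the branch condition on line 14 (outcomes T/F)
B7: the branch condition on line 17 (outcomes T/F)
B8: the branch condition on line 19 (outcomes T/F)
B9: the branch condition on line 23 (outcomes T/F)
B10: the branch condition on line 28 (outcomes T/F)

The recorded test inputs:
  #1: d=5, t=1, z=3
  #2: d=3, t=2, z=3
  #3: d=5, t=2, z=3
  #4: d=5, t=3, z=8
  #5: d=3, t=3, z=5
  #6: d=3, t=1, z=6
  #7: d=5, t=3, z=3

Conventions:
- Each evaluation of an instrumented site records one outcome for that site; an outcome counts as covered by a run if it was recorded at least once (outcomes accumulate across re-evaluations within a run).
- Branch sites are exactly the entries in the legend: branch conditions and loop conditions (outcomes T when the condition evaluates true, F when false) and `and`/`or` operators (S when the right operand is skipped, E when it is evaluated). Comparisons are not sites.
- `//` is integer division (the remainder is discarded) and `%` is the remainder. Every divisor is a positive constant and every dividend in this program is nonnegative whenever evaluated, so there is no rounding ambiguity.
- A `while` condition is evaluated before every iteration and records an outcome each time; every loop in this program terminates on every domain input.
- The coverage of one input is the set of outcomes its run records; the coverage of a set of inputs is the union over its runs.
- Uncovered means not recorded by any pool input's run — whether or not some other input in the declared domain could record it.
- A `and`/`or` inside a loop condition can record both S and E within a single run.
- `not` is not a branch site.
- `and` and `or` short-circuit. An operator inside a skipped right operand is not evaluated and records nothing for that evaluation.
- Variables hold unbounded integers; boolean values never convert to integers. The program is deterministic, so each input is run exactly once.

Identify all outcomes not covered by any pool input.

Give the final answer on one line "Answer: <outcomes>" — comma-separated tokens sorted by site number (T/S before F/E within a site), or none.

run #1 (d=5, t=1, z=3) runs B1->T, B3->F, B5->E, B4->F, B6->F, B7->T, B8->T, B9->F, B10->F; records B1=T, B3=F, B4=F, B5=E, B6=F, B7=T, B8=T, B9=F, B10=F
run #2 (d=3, t=2, z=3) runs B1->T, B3->T, B5->E, B4->T, B5->S, B4->F, B6->T, B9->T, B10->F; records B1=T, B3=T, B4=T, B4=F, B5=S, B5=E, B6=T, B9=T, B10=F
run #3 (d=5, t=2, z=3) runs B1->T, B3->T, B5->E, B4->T, B5->S, B4->F, B6->F, B7->T, B8->T, B9->F, B10->F; records B1=T, B3=T, B4=T, B4=F, B5=S, B5=E, B6=F, B7=T, B8=T, B9=F, B10=F
run #4 (d=5, t=3, z=8) runs B1->T, B3->T, B5->E, B4->T, B5->S, B4->F, B6->F, B7->T, B8->T, B9->F, B10->F; records B1=T, B3=T, B4=T, B4=F, B5=S, B5=E, B6=F, B7=T, B8=T, B9=F, B10=F
run #5 (d=3, t=3, z=5) runs B1->T, B3->T, B5->E, B4->T, B5->S, B4->F, B6->T, B9->T, B10->F; records B1=T, B3=T, B4=T, B4=F, B5=S, B5=E, B6=T, B9=T, B10=F
run #6 (d=3, t=1, z=6) runs B1->T, B3->F, B5->E, B4->F, B6->T, B9->T, B10->F; records B1=T, B3=F, B4=F, B5=E, B6=T, B9=T, B10=F
run #7 (d=5, t=3, z=3) runs B1->T, B3->T, B5->E, B4->T, B5->S, B4->F, B6->F, B7->T, B8->T, B9->F, B10->F; records B1=T, B3=T, B4=T, B4=F, B5=S, B5=E, B6=F, B7=T, B8=T, B9=F, B10=F
union over the pool: B1=T, B3=T, B3=F, B4=T, B4=F, B5=S, B5=E, B6=T, B6=F, B7=T, B8=T, B9=T, B9=F, B10=F
uncovered (6 of 20): B1=F, B2=T, B2=F, B7=F, B8=F, B10=T

Answer: B1=F, B2=T, B2=F, B7=F, B8=F, B10=T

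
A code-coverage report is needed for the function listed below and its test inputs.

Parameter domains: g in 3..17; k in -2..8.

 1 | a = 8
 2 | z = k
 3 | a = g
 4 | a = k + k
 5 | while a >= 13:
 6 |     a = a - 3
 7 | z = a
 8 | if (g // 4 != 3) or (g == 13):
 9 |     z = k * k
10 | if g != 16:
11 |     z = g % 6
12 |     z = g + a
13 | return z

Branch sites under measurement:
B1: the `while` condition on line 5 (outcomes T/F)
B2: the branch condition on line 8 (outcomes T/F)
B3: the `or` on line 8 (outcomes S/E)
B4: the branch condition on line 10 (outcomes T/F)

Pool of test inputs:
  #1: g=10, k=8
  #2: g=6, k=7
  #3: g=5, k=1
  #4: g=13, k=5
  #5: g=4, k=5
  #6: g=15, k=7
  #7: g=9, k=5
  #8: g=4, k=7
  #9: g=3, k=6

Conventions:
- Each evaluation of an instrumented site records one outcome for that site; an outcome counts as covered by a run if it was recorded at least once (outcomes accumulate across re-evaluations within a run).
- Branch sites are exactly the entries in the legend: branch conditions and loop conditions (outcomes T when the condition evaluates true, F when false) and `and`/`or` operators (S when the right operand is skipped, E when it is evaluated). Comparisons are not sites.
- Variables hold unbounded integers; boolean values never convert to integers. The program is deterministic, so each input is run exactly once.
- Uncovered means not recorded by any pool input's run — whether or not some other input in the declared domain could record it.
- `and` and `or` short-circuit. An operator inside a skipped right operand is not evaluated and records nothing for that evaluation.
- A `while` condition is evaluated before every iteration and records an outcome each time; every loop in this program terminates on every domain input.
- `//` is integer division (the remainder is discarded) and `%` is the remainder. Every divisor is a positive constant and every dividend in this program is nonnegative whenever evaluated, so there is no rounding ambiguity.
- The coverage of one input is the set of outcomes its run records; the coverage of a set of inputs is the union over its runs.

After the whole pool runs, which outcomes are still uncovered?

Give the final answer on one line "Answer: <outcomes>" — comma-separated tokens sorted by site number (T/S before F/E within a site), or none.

input #1 (g=10, k=8): events B1->T, B1->T, B1->F, B3->S, B2->T, B4->T; covers B1=T, B1=F, B2=T, B3=S, B4=T
input #2 (g=6, k=7): events B1->T, B1->F, B3->S, B2->T, B4->T; covers B1=T, B1=F, B2=T, B3=S, B4=T
input #3 (g=5, k=1): events B1->F, B3->S, B2->T, B4->T; covers B1=F, B2=T, B3=S, B4=T
input #4 (g=13, k=5): events B1->F, B3->E, B2->T, B4->T; covers B1=F, B2=T, B3=E, B4=T
input #5 (g=4, k=5): events B1->F, B3->S, B2->T, B4->T; covers B1=F, B2=T, B3=S, B4=T
input #6 (g=15, k=7): events B1->T, B1->F, B3->E, B2->F, B4->T; covers B1=T, B1=F, B2=F, B3=E, B4=T
input #7 (g=9, k=5): events B1->F, B3->S, B2->T, B4->T; covers B1=F, B2=T, B3=S, B4=T
input #8 (g=4, k=7): events B1->T, B1->F, B3->S, B2->T, B4->T; covers B1=T, B1=F, B2=T, B3=S, B4=T
input #9 (g=3, k=6): events B1->F, B3->S, B2->T, B4->T; covers B1=F, B2=T, B3=S, B4=T
union over the pool: B1=T, B1=F, B2=T, B2=F, B3=S, B3=E, B4=T
uncovered (1 of 8): B4=F

Answer: B4=F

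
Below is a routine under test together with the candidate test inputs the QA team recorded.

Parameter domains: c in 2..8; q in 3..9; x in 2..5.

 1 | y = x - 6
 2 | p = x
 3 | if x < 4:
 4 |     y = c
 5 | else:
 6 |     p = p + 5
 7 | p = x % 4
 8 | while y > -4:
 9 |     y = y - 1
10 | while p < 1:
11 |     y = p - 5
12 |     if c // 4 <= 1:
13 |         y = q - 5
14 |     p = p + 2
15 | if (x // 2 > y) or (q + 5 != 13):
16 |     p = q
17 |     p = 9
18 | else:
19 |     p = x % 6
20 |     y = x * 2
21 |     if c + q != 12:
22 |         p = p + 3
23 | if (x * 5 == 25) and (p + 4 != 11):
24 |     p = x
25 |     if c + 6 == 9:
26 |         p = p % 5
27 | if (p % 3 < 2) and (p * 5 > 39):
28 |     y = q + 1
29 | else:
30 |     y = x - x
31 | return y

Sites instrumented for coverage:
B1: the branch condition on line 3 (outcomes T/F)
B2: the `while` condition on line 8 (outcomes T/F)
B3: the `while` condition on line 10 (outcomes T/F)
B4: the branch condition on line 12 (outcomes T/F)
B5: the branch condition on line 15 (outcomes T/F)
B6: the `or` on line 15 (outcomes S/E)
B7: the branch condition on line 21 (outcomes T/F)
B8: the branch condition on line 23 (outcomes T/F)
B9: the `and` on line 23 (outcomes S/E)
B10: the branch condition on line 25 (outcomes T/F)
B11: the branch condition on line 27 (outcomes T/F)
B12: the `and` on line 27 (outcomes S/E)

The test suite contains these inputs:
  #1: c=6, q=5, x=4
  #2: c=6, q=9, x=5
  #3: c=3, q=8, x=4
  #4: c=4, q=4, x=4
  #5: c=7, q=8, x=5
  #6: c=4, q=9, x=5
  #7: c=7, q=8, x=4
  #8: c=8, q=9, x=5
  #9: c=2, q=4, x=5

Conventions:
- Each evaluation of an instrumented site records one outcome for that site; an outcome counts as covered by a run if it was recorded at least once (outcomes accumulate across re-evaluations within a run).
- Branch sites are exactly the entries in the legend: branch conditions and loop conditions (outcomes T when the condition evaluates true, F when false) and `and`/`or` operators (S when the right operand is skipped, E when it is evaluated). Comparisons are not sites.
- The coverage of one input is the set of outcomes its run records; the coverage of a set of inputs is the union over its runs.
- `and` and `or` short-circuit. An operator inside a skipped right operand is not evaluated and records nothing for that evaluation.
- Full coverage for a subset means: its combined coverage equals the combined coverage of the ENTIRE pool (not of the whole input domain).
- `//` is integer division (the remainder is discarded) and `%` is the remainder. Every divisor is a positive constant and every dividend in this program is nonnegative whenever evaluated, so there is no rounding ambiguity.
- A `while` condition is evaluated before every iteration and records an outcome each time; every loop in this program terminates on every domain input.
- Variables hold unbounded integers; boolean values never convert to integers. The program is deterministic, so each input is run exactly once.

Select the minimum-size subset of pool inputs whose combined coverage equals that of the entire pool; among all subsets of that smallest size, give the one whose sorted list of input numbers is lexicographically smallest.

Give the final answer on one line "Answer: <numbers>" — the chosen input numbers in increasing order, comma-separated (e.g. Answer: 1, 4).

test 1 (c=6, q=5, x=4) fires B1->F, B2->T, B2->T, B2->F, B3->T, B4->T, B3->F, B6->S, B5->T, B9->S, B8->F, B12->E, B11->T; hits B1=F, B2=T, B2=F, B3=T, B3=F, B4=T, B5=T, B6=S, B8=F, B9=S, B11=T, B12=E
test 2 (c=6, q=9, x=5) fires B1->F, B2->T, B2->T, B2->T, B2->F, B3->F, B6->S, B5->T, B9->E, B8->T, B10->F, B12->S, B11->F; hits B1=F, B2=T, B2=F, B3=F, B5=T, B6=S, B8=T, B9=E, B10=F, B11=F, B12=S
test 3 (c=3, q=8, x=4) fires B1->F, B2->T, B2->T, B2->F, B3->T, B4->T, B3->F, B6->E, B5->F, B7->T, B9->S, B8->F, B12->E, B11->F; hits B1=F, B2=T, B2=F, B3=T, B3=F, B4=T, B5=F, B6=E, B7=T, B8=F, B9=S, B11=F, B12=E
test 4 (c=4, q=4, x=4) fires B1->F, B2->T, B2->T, B2->F, B3->T, B4->T, B3->F, B6->S, B5->T, B9->S, B8->F, B12->E, B11->T; hits B1=F, B2=T, B2=F, B3=T, B3=F, B4=T, B5=T, B6=S, B8=F, B9=S, B11=T, B12=E
test 5 (c=7, q=8, x=5) fires B1->F, B2->T, B2->T, B2->T, B2->F, B3->F, B6->S, B5->T, B9->E, B8->T, B10->F, B12->S, B11->F; hits B1=F, B2=T, B2=F, B3=F, B5=T, B6=S, B8=T, B9=E, B10=F, B11=F, B12=S
test 6 (c=4, q=9, x=5) fires B1->F, B2->T, B2->T, B2->T, B2->F, B3->F, B6->S, B5->T, B9->E, B8->T, B10->F, B12->S, B11->F; hits B1=F, B2=T, B2=F, B3=F, B5=T, B6=S, B8=T, B9=E, B10=F, B11=F, B12=S
test 7 (c=7, q=8, x=4) fires B1->F, B2->T, B2->T, B2->F, B3->T, B4->T, B3->F, B6->E, B5->F, B7->T, B9->S, B8->F, B12->E, B11->F; hits B1=F, B2=T, B2=F, B3=T, B3=F, B4=T, B5=F, B6=E, B7=T, B8=F, B9=S, B11=F, B12=E
test 8 (c=8, q=9, x=5) fires B1->F, B2->T, B2->T, B2->T, B2->F, B3->F, B6->S, B5->T, B9->E, B8->T, B10->F, B12->S, B11->F; hits B1=F, B2=T, B2=F, B3=F, B5=T, B6=S, B8=T, B9=E, B10=F, B11=F, B12=S
test 9 (c=2, q=4, x=5) fires B1->F, B2->T, B2->T, B2->T, B2->F, B3->F, B6->S, B5->T, B9->E, B8->T, B10->F, B12->S, B11->F; hits B1=F, B2=T, B2=F, B3=F, B5=T, B6=S, B8=T, B9=E, B10=F, B11=F, B12=S
together the pool reaches 20 outcomes: B1=F, B2=T, B2=F, B3=T, B3=F, B4=T, B5=T, B5=F, B6=S, B6=E, B7=T, B8=T, B8=F, B9=S, B9=E, B10=F, B11=T, B11=F, B12=S, B12=E
size 1 is not enough: best union over all size-1 subsets is 13/20
size 2 is not enough: best union over all size-2 subsets is 19/20
at size 3, {1, 2, 3} reaches all 20 outcomes; every lexicographically earlier size-3 subset fails

Answer: 1, 2, 3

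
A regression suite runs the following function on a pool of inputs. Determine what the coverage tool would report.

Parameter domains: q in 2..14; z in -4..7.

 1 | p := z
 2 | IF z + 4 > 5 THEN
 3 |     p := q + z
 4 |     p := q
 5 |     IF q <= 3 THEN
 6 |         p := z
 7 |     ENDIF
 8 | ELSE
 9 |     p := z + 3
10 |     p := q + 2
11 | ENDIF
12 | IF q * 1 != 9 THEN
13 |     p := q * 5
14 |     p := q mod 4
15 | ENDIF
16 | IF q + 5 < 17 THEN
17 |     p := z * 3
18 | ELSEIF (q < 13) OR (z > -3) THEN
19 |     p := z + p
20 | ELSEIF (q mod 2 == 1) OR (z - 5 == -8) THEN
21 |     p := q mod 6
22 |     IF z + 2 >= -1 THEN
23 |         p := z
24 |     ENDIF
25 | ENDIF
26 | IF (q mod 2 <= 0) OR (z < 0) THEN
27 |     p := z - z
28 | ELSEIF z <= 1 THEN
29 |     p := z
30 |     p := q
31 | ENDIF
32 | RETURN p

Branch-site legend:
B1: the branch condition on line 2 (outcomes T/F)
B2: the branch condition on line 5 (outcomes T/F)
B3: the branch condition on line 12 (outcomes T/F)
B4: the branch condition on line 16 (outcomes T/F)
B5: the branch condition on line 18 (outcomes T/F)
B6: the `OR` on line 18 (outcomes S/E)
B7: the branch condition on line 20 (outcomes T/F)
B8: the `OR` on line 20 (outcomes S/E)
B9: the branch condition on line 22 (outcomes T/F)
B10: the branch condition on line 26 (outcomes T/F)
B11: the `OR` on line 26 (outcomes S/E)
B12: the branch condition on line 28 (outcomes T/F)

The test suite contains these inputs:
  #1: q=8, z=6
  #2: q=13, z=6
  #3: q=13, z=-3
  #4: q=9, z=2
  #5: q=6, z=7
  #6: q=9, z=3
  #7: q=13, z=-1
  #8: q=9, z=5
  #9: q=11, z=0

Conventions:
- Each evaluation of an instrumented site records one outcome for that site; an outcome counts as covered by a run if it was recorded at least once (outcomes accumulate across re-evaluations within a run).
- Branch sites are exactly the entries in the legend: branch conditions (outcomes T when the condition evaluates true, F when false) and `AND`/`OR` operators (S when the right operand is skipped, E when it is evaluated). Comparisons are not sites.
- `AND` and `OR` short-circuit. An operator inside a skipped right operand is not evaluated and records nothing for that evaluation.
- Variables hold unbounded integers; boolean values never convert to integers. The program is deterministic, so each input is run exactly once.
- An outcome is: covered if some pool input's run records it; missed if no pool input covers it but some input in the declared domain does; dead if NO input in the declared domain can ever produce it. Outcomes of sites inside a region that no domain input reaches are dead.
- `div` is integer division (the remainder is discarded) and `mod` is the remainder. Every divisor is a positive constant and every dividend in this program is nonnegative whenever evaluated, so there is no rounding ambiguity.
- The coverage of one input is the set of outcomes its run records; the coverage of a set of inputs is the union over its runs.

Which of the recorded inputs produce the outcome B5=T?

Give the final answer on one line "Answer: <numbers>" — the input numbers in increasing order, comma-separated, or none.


input #1 (q=8, z=6): never hits B5=T
input #2 (q=13, z=6): hits B5=T
input #3 (q=13, z=-3): never hits B5=T
input #4 (q=9, z=2): never hits B5=T
input #5 (q=6, z=7): never hits B5=T
input #6 (q=9, z=3): never hits B5=T
input #7 (q=13, z=-1): hits B5=T
input #8 (q=9, z=5): never hits B5=T
input #9 (q=11, z=0): never hits B5=T
Answer: 2, 7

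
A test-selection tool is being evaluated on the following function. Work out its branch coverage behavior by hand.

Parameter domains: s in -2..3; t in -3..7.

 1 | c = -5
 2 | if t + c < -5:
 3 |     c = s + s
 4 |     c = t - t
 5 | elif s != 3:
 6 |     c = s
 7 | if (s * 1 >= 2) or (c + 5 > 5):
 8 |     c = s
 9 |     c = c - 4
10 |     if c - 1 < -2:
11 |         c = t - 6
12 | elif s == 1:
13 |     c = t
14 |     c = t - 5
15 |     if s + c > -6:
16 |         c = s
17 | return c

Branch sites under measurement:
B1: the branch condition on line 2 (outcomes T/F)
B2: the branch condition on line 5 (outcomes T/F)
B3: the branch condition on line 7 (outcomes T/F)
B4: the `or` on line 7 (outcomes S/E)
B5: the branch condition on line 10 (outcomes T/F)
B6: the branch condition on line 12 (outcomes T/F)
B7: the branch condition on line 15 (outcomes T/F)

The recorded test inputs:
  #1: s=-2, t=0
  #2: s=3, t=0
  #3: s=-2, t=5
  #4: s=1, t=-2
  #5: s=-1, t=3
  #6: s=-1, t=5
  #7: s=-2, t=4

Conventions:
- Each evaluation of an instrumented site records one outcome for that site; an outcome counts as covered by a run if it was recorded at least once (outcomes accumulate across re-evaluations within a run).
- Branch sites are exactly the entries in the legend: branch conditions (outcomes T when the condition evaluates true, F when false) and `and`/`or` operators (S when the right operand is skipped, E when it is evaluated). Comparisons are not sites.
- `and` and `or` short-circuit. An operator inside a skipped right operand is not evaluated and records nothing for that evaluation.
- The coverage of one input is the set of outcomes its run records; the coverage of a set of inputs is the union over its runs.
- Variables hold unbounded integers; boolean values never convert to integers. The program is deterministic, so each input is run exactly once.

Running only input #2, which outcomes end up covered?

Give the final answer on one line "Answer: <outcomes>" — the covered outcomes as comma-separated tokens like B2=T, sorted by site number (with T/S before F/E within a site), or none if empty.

Simulating input #2 (s=3, t=0) step by step:
  B1->F, B2->F, B4->S, B3->T, B5->F
deduplicating events, the covered set is: B1=F, B2=F, B3=T, B4=S, B5=F

Answer: B1=F, B2=F, B3=T, B4=S, B5=F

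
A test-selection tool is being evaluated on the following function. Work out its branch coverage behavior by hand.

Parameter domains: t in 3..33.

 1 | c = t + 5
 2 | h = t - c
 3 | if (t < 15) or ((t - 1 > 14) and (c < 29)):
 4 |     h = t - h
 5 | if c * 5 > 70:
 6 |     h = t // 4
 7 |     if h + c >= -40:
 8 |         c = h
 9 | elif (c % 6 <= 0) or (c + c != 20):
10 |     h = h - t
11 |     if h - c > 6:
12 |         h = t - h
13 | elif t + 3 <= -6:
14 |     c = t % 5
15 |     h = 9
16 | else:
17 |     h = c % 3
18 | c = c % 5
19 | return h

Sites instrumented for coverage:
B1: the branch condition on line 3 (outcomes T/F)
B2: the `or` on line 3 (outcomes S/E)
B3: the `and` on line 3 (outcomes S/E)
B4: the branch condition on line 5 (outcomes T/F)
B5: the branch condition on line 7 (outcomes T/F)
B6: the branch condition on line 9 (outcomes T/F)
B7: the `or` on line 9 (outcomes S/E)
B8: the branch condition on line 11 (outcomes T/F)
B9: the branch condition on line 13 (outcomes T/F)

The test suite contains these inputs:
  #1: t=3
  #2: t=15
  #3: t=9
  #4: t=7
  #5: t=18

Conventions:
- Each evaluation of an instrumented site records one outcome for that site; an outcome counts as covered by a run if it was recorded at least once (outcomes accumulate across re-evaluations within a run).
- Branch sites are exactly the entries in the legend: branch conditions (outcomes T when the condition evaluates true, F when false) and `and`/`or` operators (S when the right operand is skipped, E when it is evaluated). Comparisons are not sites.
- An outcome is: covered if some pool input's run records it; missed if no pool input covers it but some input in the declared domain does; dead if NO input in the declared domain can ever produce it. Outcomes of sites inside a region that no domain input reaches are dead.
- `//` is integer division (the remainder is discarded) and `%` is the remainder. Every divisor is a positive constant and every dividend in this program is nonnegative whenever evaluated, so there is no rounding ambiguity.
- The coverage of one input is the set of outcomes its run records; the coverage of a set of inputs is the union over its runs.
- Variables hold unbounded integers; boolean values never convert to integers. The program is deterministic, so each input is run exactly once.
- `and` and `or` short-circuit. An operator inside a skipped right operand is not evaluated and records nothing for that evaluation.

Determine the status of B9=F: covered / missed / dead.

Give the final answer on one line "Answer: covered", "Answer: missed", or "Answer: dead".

no pool input records B9=F
but domain input (t=5) does record it -> reachable, so missed

Answer: missed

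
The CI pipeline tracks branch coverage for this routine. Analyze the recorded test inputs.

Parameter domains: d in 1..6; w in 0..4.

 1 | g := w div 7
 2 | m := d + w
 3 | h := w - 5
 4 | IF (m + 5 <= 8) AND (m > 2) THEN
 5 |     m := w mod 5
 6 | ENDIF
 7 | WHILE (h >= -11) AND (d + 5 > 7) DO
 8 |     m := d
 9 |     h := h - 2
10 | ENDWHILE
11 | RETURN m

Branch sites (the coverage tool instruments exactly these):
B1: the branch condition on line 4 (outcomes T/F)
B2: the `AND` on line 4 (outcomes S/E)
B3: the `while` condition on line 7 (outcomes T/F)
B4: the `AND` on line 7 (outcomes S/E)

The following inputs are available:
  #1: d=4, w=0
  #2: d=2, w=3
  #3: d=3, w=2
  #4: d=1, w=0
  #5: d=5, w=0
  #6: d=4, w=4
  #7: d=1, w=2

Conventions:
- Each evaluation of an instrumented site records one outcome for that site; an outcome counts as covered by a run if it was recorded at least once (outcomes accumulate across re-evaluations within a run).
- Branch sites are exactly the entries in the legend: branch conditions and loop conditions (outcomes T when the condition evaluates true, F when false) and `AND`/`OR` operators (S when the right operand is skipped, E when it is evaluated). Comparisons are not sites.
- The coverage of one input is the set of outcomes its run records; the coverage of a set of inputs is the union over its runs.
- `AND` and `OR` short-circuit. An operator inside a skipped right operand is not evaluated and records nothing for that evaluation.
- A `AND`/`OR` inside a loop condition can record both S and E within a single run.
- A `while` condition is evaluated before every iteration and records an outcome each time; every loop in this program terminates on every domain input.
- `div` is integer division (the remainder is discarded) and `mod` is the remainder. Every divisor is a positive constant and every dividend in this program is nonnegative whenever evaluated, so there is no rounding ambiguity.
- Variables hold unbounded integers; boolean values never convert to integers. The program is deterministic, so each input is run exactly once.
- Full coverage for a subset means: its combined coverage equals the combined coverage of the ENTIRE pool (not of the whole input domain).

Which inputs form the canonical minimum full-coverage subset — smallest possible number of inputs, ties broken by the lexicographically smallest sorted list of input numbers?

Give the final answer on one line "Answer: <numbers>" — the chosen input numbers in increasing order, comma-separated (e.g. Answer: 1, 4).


test 1 (d=4, w=0) hits B1=F, B2=S, B3=T, B3=F, B4=S, B4=E
test 2 (d=2, w=3) hits B1=F, B2=S, B3=F, B4=E
test 3 (d=3, w=2) hits B1=F, B2=S, B3=T, B3=F, B4=S, B4=E
test 4 (d=1, w=0) hits B1=F, B2=E, B3=F, B4=E
test 5 (d=5, w=0) hits B1=F, B2=S, B3=T, B3=F, B4=S, B4=E
test 6 (d=4, w=4) hits B1=F, B2=S, B3=T, B3=F, B4=S, B4=E
test 7 (d=1, w=2) hits B1=T, B2=E, B3=F, B4=E
union over all inputs: B1=T, B1=F, B2=S, B2=E, B3=T, B3=F, B4=S, B4=E (8 outcomes)
every size-1 subset falls short of the 8 outcomes (best: 6/8)
at size 2, {1, 7} reaches all 8 outcomes; every lexicographically earlier size-2 subset fails
Answer: 1, 7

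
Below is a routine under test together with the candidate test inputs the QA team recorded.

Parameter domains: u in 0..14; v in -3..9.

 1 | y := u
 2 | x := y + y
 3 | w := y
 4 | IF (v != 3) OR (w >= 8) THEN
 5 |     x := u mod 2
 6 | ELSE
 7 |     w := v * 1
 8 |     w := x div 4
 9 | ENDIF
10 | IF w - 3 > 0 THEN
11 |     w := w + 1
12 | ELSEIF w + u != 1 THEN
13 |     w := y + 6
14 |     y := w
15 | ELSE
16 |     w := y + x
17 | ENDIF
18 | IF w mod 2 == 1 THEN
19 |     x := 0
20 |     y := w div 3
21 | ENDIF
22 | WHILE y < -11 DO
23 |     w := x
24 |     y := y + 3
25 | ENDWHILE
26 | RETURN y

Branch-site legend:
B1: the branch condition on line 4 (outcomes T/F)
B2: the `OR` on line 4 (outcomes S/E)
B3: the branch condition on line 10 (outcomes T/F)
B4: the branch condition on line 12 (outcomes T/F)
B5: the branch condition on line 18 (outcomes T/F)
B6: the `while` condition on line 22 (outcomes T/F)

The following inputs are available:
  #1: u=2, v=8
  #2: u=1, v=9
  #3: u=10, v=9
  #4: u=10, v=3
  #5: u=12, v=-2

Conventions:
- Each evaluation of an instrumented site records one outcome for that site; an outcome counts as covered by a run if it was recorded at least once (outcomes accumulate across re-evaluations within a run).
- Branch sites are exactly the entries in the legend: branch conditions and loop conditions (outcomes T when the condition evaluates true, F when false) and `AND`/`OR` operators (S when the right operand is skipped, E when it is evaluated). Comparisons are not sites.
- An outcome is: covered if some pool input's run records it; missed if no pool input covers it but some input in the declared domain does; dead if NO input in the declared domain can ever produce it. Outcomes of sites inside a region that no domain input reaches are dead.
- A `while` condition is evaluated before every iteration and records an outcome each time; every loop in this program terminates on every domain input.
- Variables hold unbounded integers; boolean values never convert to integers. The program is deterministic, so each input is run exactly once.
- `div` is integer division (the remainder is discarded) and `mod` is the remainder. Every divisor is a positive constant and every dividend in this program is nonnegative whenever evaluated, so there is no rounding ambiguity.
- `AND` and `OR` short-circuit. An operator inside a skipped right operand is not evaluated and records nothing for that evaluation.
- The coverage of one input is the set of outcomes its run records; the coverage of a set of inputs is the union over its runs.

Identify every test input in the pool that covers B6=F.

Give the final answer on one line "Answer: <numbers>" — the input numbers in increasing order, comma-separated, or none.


input #1 (u=2, v=8): records B6=F
input #2 (u=1, v=9): records B6=F
input #3 (u=10, v=9): records B6=F
input #4 (u=10, v=3): records B6=F
input #5 (u=12, v=-2): records B6=F
Answer: 1, 2, 3, 4, 5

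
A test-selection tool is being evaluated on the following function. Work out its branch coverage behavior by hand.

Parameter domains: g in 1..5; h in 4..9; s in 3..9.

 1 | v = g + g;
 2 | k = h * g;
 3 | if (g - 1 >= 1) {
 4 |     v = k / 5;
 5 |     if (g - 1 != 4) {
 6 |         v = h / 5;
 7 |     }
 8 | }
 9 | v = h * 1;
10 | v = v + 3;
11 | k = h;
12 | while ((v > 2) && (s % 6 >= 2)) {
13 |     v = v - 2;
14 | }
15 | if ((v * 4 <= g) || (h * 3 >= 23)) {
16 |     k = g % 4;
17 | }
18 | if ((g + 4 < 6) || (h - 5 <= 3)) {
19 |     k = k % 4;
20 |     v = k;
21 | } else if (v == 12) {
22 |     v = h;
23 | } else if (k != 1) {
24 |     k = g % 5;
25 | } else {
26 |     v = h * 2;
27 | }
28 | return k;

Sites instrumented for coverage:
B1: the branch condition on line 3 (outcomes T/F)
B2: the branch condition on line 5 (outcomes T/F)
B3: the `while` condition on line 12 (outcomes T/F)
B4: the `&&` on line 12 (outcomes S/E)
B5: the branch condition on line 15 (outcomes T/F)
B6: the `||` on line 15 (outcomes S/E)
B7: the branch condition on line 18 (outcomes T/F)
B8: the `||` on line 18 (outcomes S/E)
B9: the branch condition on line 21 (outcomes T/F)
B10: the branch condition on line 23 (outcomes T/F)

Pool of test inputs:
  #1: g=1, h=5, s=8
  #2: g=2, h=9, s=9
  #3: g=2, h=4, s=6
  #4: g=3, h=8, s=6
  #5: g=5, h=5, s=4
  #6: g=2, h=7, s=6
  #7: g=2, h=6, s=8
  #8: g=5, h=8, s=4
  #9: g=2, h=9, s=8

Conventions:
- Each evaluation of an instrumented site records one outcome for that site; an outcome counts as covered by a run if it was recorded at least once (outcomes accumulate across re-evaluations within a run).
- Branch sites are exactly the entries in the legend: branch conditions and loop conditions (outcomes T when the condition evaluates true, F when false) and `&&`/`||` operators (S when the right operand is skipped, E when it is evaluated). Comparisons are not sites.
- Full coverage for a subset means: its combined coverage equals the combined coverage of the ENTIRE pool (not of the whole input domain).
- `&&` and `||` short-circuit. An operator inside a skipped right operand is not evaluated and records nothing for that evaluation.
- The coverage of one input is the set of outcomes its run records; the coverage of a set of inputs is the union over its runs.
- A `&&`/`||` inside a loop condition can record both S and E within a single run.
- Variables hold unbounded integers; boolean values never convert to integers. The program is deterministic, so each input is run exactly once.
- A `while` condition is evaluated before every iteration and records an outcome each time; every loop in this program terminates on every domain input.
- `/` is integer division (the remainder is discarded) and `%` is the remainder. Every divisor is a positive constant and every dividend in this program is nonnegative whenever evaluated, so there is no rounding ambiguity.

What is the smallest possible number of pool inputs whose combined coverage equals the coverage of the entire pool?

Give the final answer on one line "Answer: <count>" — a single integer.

test 1 (g=1, h=5, s=8) fires B1->F, B4->E, B3->T, B4->E, B3->T, B4->E, B3->T, B4->S, B3->F, B6->E, B5->F, B8->S, B7->T; hits B1=F, B3=T, B3=F, B4=S, B4=E, B5=F, B6=E, B7=T, B8=S
test 2 (g=2, h=9, s=9) fires B1->T, B2->T, B4->E, B3->T, B4->E, B3->T, B4->E, B3->T, B4->E, B3->T, B4->E, B3->T, B4->S, B3->F, ...; hits B1=T, B2=T, B3=T, B3=F, B4=S, B4=E, B5=T, B6=E, B7=F, B8=E, B9=F, B10=T
test 3 (g=2, h=4, s=6) fires B1->T, B2->T, B4->E, B3->F, B6->E, B5->F, B8->E, B7->T; hits B1=T, B2=T, B3=F, B4=E, B5=F, B6=E, B7=T, B8=E
test 4 (g=3, h=8, s=6) fires B1->T, B2->T, B4->E, B3->F, B6->E, B5->T, B8->E, B7->T; hits B1=T, B2=T, B3=F, B4=E, B5=T, B6=E, B7=T, B8=E
test 5 (g=5, h=5, s=4) fires B1->T, B2->F, B4->E, B3->T, B4->E, B3->T, B4->E, B3->T, B4->S, B3->F, B6->E, B5->F, B8->E, B7->T; hits B1=T, B2=F, B3=T, B3=F, B4=S, B4=E, B5=F, B6=E, B7=T, B8=E
test 6 (g=2, h=7, s=6) fires B1->T, B2->T, B4->E, B3->F, B6->E, B5->F, B8->E, B7->T; hits B1=T, B2=T, B3=F, B4=E, B5=F, B6=E, B7=T, B8=E
test 7 (g=2, h=6, s=8) fires B1->T, B2->T, B4->E, B3->T, B4->E, B3->T, B4->E, B3->T, B4->E, B3->T, B4->S, B3->F, B6->E, B5->F, ...; hits B1=T, B2=T, B3=T, B3=F, B4=S, B4=E, B5=F, B6=E, B7=T, B8=E
test 8 (g=5, h=8, s=4) fires B1->T, B2->F, B4->E, B3->T, B4->E, B3->T, B4->E, B3->T, B4->E, B3->T, B4->E, B3->T, B4->S, B3->F, ...; hits B1=T, B2=F, B3=T, B3=F, B4=S, B4=E, B5=T, B6=S, B7=T, B8=E
test 9 (g=2, h=9, s=8) fires B1->T, B2->T, B4->E, B3->T, B4->E, B3->T, B4->E, B3->T, B4->E, B3->T, B4->E, B3->T, B4->S, B3->F, ...; hits B1=T, B2=T, B3=T, B3=F, B4=S, B4=E, B5=T, B6=E, B7=F, B8=E, B9=F, B10=T
union over all inputs: B1=T, B1=F, B2=T, B2=F, B3=T, B3=F, B4=S, B4=E, B5=T, B5=F, B6=S, B6=E, B7=T, B7=F, B8=S, B8=E, B9=F, B10=T (18 outcomes)
checked all size-1 subsets: none covers 18 outcomes (max 12/18)
checked all size-2 subsets: none covers 18 outcomes (max 16/18)
the canonical winner is {1, 2, 8}: size 3, full 18-outcome coverage, earliest index list among size-3 covers

Answer: 3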